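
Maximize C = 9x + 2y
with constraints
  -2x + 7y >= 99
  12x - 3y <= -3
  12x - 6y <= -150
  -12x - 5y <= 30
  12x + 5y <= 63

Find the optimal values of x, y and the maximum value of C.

x = -31/11, y = 213/11, maximum C = 147/11

The feasible region is unbounded (it extends along (-5, 12)), but C strictly decreases along every unbounded feasible direction, so there is no improving ray and the maximum is attained at a vertex.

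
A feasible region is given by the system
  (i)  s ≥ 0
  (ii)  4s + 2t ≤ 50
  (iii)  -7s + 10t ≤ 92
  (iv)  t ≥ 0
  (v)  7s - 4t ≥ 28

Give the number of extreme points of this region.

3

Of the 10 pairwise boundary intersections, those satisfying every inequality are:
  (25/2, 0)
  (128/15, 119/15)
  (4, 0)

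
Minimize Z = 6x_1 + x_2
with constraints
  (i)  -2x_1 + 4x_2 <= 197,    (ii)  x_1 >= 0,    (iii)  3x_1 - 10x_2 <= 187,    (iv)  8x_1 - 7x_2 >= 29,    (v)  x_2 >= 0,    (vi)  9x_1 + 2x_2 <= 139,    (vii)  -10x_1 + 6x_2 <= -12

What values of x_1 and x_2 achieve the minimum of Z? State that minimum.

x_1 = 29/8, x_2 = 0, minimum Z = 87/4

Extreme points and Z = 6x_1 + x_2:
  (29/8, 0) → Z = 87/4
  (1031/79, 851/79) → Z = 7037/79
  (139/9, 0) → Z = 278/3

The binding constraints are 8x_1 - 7x_2 = 29 and x_2 = 0.
Solving simultaneously gives x_1 = 29/8, x_2 = 0.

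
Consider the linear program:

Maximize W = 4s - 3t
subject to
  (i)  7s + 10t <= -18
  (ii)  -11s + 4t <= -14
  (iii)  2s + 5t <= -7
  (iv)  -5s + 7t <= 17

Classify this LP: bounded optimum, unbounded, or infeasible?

unbounded

From the feasible point (34/69, -148/69), moving in the direction (10, -7) keeps every constraint satisfied while W increases without bound.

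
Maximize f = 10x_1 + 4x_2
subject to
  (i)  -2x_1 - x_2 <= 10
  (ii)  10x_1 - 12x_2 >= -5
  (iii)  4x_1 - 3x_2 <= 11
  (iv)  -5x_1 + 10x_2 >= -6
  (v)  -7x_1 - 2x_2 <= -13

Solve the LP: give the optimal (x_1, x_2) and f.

x_1 = 49/6, x_2 = 65/9, maximum f = 995/9

Corner points and f = 10x_1 + 4x_2:
  (49/6, 65/9) → f = 995/9
  (73/52, 165/104) → f = 265/13
  (92/25, 31/25) → f = 1044/25
  (71/40, 23/80) → f = 189/10

The optimum lies where 10x_1 - 12x_2 = -5 and 4x_1 - 3x_2 = 11.
Solving simultaneously gives x_1 = 49/6, x_2 = 65/9.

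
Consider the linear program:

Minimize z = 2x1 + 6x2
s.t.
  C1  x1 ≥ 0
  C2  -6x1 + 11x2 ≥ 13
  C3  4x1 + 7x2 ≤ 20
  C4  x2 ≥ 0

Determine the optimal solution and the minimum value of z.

Feasible corners and z = 2x1 + 6x2:
  (0, 13/11) → z = 78/11
  (0, 20/7) → z = 120/7
  (3/2, 2) → z = 15

x1 = 0, x2 = 13/11, minimum z = 78/11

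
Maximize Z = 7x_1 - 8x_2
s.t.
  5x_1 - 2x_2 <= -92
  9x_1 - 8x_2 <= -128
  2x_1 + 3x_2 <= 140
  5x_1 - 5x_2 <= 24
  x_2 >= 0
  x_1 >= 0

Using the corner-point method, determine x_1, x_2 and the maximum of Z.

Feasible corners and Z = 7x_1 - 8x_2:
  (4/19, 884/19) → Z = -7044/19
  (0, 46) → Z = -368
  (0, 140/3) → Z = -1120/3

x_1 = 0, x_2 = 46, maximum Z = -368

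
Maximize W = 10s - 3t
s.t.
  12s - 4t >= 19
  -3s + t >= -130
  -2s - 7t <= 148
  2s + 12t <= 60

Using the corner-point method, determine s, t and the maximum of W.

Vertices and W = 10s - 3t:
  (-459/92, -907/46) → W = 213/23
  (117/38, 341/76) → W = 1317/76
  (762/23, -704/23) → W = 9732/23
  (810/19, -40/19) → W = 8220/19

s = 810/19, t = -40/19, maximum W = 8220/19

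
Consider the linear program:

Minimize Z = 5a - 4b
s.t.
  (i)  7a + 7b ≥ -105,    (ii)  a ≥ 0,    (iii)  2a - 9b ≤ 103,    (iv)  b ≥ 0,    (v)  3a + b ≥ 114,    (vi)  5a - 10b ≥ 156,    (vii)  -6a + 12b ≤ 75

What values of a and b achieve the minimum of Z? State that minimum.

a = 1296/35, b = 102/35, minimum Z = 6072/35

Extreme points and Z = 5a - 4b:
  (103/2, 0) → Z = 515/2
  (38, 0) → Z = 190
  (1296/35, 102/35) → Z = 6072/35
The feasible region is unbounded (it extends along (2, 1), (9, 2)), but Z strictly increases along every unbounded feasible direction, so there is no improving ray and the minimum is attained at a vertex.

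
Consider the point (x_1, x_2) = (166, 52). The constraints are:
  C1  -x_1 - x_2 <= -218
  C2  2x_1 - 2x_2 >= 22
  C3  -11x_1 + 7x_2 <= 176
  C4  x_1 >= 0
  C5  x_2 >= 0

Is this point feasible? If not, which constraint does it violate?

feasible

C1: -218 ≤ -218 ✓
C2: 228 ≥ 22 ✓
C3: -1462 ≤ 176 ✓
C4: 166 ≥ 0 ✓
C5: 52 ≥ 0 ✓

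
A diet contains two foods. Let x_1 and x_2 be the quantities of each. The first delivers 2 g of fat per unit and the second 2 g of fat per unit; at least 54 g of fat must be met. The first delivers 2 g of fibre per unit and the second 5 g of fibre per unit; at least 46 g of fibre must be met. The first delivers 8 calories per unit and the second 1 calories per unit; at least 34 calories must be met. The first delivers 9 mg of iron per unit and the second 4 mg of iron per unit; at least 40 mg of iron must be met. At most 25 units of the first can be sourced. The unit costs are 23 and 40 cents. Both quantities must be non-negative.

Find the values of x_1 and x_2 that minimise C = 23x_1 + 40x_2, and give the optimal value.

Feasible corners and C = 23x_1 + 40x_2:
  (0, 34) → C = 1360
  (1, 26) → C = 1063
  (25, 2) → C = 655
The feasible region is unbounded (it extends along (0, 1)), but C strictly increases along every unbounded feasible direction, so there is no improving ray and the minimum is attained at a vertex.

x_1 = 25, x_2 = 2, minimum C = 655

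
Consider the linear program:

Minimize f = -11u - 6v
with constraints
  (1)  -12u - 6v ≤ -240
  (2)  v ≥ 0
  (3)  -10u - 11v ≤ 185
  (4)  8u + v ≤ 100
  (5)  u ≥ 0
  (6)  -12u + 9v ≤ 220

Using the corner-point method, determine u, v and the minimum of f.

Corner points and f = -11u - 6v:
  (10, 20) → f = -230
  (14/3, 92/3) → f = -706/3
  (170/21, 740/21) → f = -6310/21

The binding constraints are 8u + v = 100 and -12u + 9v = 220.
Solving simultaneously gives u = 170/21, v = 740/21.

u = 170/21, v = 740/21, minimum f = -6310/21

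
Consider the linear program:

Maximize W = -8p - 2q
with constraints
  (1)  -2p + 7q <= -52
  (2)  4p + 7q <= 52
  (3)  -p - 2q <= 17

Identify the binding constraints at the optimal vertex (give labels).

Vertices and W = -8p - 2q:
  (52/3, -52/21) → W = -936/7
  (-15/11, -86/11) → W = 292/11
  (223, -120) → W = -1544

The maximum is at (-15/11, -86/11). Substituting into each constraint, equality holds for (1) and (3); the remaining constraints have slack.

(1) and (3)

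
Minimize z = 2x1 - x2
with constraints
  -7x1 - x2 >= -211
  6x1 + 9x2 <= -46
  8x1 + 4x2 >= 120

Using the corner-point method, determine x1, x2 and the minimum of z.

x1 = 79/3, x2 = -68/3, minimum z = 226/3

Extreme points and z = 2x1 - x2:
  (1945/57, -1588/57) → z = 1826/19
  (181/5, -212/5) → z = 574/5
  (79/3, -68/3) → z = 226/3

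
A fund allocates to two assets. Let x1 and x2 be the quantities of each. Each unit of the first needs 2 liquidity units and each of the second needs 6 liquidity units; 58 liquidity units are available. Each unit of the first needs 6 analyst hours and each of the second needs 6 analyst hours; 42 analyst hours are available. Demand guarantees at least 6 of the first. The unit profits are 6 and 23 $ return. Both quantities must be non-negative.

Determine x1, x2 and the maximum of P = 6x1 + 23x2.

x1 = 6, x2 = 1, maximum P = 59

Feasible corners and P = 6x1 + 23x2:
  (7, 0) → P = 42
  (6, 0) → P = 36
  (6, 1) → P = 59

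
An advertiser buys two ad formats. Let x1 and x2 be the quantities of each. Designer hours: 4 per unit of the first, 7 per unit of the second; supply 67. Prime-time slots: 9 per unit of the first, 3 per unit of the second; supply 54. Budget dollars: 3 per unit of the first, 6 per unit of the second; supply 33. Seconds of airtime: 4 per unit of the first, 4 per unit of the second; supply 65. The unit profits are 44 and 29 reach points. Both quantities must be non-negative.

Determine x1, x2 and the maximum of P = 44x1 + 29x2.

x1 = 5, x2 = 3, maximum P = 307

Corner points and P = 44x1 + 29x2:
  (0, 0) → P = 0
  (0, 11/2) → P = 319/2
  (6, 0) → P = 264
  (5, 3) → P = 307

The optimum lies where 9x1 + 3x2 = 54 and 3x1 + 6x2 = 33.
Solving simultaneously gives x1 = 5, x2 = 3.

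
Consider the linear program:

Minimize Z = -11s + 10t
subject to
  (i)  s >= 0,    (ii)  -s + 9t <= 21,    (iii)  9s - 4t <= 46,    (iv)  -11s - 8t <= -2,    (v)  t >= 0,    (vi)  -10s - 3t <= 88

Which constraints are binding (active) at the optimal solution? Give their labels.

Vertices and Z = -11s + 10t:
  (0, 7/3) → Z = 70/3
  (0, 1/4) → Z = 5/2
  (498/77, 235/77) → Z = -3128/77
  (46/9, 0) → Z = -506/9
  (2/11, 0) → Z = -2

The minimum is at (46/9, 0). Substituting into each constraint, equality holds for (iii) and (v); the remaining constraints have slack.

(iii) and (v)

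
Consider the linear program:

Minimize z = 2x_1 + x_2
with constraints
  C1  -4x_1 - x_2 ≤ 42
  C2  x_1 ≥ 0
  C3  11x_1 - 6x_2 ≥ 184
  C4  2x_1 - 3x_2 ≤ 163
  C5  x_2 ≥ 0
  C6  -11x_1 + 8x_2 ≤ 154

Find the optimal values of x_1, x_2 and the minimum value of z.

x_1 = 184/11, x_2 = 0, minimum z = 368/11

The feasible region is unbounded (it extends along (3, 2), (8, 11)), but z strictly increases along every unbounded feasible direction, so there is no improving ray and the minimum is attained at a vertex.

The optimum lies where 11x_1 - 6x_2 = 184 and x_2 = 0.
Solving simultaneously gives x_1 = 184/11, x_2 = 0.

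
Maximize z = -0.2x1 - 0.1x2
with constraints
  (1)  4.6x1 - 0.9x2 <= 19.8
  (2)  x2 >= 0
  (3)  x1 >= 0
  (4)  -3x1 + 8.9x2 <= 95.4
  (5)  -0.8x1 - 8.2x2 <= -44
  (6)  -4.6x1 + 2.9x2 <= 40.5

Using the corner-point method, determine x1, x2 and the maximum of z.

Extreme points and z = -0.2x1 - 0.1x2:
  (1638/239, 3114/239) → z = -639/239
  (5049/961, 4664/961) → z = -7381/4805
  (0, 954/89) → z = -477/445
  (0, 220/41) → z = -22/41

x1 = 0, x2 = 220/41, maximum z = -22/41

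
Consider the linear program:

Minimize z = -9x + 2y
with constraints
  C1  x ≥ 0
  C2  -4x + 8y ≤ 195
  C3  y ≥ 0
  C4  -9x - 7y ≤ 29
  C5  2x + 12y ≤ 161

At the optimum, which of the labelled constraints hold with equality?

Vertices and z = -9x + 2y:
  (0, 0) → z = 0
  (0, 161/12) → z = 161/6
  (161/2, 0) → z = -1449/2

The minimum is at (161/2, 0). Substituting into each constraint, equality holds for C3 and C5; the remaining constraints have slack.

C3 and C5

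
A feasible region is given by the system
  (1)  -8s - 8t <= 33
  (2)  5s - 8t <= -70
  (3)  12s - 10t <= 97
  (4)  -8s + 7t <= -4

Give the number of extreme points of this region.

3

Pairwise boundary intersections that survive every other constraint:
  (738/23, 1325/46)
  (18, 20)
  (639/4, 182)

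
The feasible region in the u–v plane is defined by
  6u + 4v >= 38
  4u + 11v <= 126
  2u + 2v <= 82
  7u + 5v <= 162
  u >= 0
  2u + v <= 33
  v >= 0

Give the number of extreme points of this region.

Pairwise boundary intersections that survive every other constraint:
  (0, 19/2)
  (19/3, 0)
  (0, 126/11)
  (79/6, 20/3)
  (33/2, 0)

5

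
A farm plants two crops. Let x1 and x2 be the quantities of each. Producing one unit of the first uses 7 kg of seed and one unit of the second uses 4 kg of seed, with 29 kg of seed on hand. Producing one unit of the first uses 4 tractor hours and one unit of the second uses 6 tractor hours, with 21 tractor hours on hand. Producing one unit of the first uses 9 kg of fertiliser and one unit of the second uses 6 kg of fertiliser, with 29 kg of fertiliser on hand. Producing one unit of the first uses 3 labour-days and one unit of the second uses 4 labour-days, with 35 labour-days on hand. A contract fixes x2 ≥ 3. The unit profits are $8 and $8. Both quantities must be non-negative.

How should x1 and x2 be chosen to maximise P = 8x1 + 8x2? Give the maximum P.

x1 = 3/4, x2 = 3, maximum P = 30

Feasible corners and P = 8x1 + 8x2:
  (0, 7/2) → P = 28
  (0, 3) → P = 24
  (3/4, 3) → P = 30

At the optimal vertex, 4x1 + 6x2 = 21 and x2 = 3.
Solving simultaneously gives x1 = 3/4, x2 = 3.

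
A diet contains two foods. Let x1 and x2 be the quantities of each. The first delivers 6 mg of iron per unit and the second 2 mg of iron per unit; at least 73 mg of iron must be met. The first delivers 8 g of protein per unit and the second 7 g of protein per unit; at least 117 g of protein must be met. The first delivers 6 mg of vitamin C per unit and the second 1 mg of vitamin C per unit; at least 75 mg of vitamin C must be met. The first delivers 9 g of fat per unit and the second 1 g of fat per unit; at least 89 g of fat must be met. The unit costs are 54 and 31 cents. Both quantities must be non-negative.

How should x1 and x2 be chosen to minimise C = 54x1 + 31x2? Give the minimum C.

x1 = 12, x2 = 3, minimum C = 741

Extreme points and C = 54x1 + 31x2:
  (0, 89) → C = 2759
  (117/8, 0) → C = 3159/4
  (12, 3) → C = 741
  (14/3, 47) → C = 1709
The feasible region is unbounded (it extends along (0, 1), (1, 0)), but C strictly increases along every unbounded feasible direction, so there is no improving ray and the minimum is attained at a vertex.

The binding constraints are 8x1 + 7x2 = 117 and 6x1 + x2 = 75.
Solving simultaneously gives x1 = 12, x2 = 3.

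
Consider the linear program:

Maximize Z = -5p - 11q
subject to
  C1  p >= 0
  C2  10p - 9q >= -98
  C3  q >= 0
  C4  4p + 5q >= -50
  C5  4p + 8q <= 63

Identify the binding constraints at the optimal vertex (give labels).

Corner points and Z = -5p - 11q:
  (0, 0) → Z = 0
  (0, 63/8) → Z = -693/8
  (63/4, 0) → Z = -315/4

The maximum is at (0, 0). Substituting into each constraint, equality holds for C1 and C3; the remaining constraints have slack.

C1 and C3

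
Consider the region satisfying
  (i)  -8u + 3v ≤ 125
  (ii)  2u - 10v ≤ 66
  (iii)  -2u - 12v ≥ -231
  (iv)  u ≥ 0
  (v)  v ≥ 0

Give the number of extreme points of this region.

4

Of the 10 pairwise boundary intersections, those satisfying every inequality are:
  (141/2, 15/2)
  (33, 0)
  (0, 77/4)
  (0, 0)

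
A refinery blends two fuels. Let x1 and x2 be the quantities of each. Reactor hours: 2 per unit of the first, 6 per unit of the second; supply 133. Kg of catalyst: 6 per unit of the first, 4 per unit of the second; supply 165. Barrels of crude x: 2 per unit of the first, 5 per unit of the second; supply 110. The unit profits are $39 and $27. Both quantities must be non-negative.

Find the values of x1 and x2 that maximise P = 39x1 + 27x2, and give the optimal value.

Corner points and P = 39x1 + 27x2:
  (0, 0) → P = 0
  (0, 22) → P = 594
  (55/2, 0) → P = 2145/2
  (35/2, 15) → P = 2175/2

At the optimal vertex, 6x1 + 4x2 = 165 and 2x1 + 5x2 = 110.
Solving simultaneously gives x1 = 35/2, x2 = 15.

x1 = 35/2, x2 = 15, maximum P = 2175/2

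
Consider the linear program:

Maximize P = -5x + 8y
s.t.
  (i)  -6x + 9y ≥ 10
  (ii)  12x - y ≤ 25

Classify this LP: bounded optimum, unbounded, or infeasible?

unbounded

From the feasible point (235/102, 45/17), moving in the direction (1, 12) keeps every constraint satisfied while P increases without bound.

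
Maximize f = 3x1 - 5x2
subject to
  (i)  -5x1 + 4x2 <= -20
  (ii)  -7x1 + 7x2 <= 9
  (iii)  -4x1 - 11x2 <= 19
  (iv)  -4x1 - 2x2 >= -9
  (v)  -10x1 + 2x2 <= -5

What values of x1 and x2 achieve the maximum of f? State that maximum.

x1 = 137/36, x2 = -28/9, maximum f = 971/36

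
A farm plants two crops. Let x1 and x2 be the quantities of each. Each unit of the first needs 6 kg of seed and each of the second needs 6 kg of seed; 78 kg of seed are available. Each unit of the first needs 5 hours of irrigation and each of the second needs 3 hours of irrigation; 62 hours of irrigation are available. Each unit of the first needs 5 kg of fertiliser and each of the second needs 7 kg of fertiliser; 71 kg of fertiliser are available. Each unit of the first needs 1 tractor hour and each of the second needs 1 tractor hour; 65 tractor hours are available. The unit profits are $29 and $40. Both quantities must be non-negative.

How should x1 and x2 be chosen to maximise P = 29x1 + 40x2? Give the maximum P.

x1 = 10, x2 = 3, maximum P = 410

Vertices and P = 29x1 + 40x2:
  (0, 0) → P = 0
  (0, 71/7) → P = 2840/7
  (62/5, 0) → P = 1798/5
  (23/2, 3/2) → P = 787/2
  (10, 3) → P = 410

The binding constraints are 6x1 + 6x2 = 78 and 5x1 + 7x2 = 71.
Solving simultaneously gives x1 = 10, x2 = 3.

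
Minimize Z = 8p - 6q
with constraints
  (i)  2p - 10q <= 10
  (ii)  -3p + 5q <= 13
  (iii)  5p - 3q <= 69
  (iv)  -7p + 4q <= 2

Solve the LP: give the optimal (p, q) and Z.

Corner points and Z = 8p - 6q:
  (15, 2) → Z = 108
  (-30/31, -37/31) → Z = -18/31
  (24, 17) → Z = 90
  (42/23, 85/23) → Z = -174/23

The binding constraints are -3p + 5q = 13 and -7p + 4q = 2.
Solving simultaneously gives p = 42/23, q = 85/23.

p = 42/23, q = 85/23, minimum Z = -174/23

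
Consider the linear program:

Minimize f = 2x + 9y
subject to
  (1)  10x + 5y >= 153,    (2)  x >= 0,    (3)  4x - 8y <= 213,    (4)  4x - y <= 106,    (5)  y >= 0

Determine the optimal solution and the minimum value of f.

x = 153/10, y = 0, minimum f = 153/5

Corner points and f = 2x + 9y:
  (0, 153/5) → f = 1377/5
  (153/10, 0) → f = 153/5
  (53/2, 0) → f = 53
The feasible region is unbounded (it extends along (0, 1), (1, 4)), but f strictly increases along every unbounded feasible direction, so there is no improving ray and the minimum is attained at a vertex.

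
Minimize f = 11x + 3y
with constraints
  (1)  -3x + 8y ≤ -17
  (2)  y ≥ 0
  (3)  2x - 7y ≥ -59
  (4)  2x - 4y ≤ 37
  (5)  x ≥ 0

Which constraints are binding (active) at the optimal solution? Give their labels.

(1) and (2)

Vertices and f = 11x + 3y:
  (17/3, 0) → f = 187/3
  (57, 77/4) → f = 2739/4
  (37/2, 0) → f = 407/2

The minimum is at (17/3, 0). Substituting into each constraint, equality holds for (1) and (2); the remaining constraints have slack.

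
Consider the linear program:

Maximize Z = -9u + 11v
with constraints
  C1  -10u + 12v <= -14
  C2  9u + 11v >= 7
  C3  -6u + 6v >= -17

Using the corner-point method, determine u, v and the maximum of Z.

u = 10, v = 43/6, maximum Z = -67/6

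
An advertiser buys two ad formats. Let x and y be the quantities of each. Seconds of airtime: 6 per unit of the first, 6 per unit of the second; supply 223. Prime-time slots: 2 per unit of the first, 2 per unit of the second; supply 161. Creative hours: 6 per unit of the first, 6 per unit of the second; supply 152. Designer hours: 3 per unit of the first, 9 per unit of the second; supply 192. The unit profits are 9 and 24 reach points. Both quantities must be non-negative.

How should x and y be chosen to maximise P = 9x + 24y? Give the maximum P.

x = 6, y = 58/3, maximum P = 518

Feasible corners and P = 9x + 24y:
  (0, 0) → P = 0
  (0, 64/3) → P = 512
  (76/3, 0) → P = 228
  (6, 58/3) → P = 518

The optimum lies where 6x + 6y = 152 and 3x + 9y = 192.
Solving simultaneously gives x = 6, y = 58/3.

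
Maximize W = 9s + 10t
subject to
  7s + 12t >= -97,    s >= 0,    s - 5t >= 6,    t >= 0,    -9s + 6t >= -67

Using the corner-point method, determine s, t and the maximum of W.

Feasible corners and W = 9s + 10t:
  (6, 0) → W = 54
  (23/3, 1/3) → W = 217/3
  (67/9, 0) → W = 67

s = 23/3, t = 1/3, maximum W = 217/3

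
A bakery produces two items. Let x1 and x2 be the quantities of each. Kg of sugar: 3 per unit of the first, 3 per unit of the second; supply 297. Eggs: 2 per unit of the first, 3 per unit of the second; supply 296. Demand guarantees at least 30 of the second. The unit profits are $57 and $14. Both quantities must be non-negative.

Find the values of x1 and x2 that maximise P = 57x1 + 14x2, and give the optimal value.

x1 = 69, x2 = 30, maximum P = 4353

Vertices and P = 57x1 + 14x2:
  (0, 296/3) → P = 4144/3
  (0, 30) → P = 420
  (1, 98) → P = 1429
  (69, 30) → P = 4353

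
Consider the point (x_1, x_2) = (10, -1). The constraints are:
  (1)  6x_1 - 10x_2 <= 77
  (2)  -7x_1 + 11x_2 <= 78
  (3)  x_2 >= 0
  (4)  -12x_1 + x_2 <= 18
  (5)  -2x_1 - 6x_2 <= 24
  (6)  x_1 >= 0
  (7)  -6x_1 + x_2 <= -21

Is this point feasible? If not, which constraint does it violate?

not feasible — violates (3)

Constraint (3): x_2 = -1, which is not ≥ 0. All other constraints are satisfied.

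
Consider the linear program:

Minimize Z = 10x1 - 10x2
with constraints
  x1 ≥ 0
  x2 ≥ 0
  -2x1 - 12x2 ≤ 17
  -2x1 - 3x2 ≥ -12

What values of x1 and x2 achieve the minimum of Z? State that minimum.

x1 = 0, x2 = 4, minimum Z = -40

At the optimal vertex, x1 = 0 and -2x1 - 3x2 = -12.
Solving simultaneously gives x1 = 0, x2 = 4.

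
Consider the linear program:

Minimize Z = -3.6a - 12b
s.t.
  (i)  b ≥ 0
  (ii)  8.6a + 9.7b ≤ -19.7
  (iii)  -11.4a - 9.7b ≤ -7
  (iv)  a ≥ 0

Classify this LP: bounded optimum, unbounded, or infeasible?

The boundaries b = 0 and -11.4a - 9.7b = -7 meet at (35/57, 0), but that point violates 8.6a + 9.7b ≤ -19.7. Every candidate vertex is excluded by some other constraint, so the feasible region is empty.

infeasible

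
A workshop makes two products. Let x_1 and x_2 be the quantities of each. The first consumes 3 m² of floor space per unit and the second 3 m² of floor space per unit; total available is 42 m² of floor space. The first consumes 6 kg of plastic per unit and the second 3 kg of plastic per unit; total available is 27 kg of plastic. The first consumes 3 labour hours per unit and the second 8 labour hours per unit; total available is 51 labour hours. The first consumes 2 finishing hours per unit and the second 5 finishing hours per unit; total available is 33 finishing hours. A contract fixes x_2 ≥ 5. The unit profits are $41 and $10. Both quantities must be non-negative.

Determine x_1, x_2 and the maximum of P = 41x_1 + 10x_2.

x_1 = 2, x_2 = 5, maximum P = 132

Feasible corners and P = 41x_1 + 10x_2:
  (0, 51/8) → P = 255/4
  (0, 5) → P = 50
  (21/13, 75/13) → P = 1611/13
  (2, 5) → P = 132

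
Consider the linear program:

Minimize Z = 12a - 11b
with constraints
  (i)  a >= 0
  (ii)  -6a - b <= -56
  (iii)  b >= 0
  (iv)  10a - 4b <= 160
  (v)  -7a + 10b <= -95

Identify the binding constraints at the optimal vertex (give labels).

(iii) and (v)

Extreme points and Z = 12a - 11b:
  (16, 0) → Z = 192
  (95/7, 0) → Z = 1140/7
  (305/18, 85/36) → Z = 6385/36

The minimum is at (95/7, 0). Substituting into each constraint, equality holds for (iii) and (v); the remaining constraints have slack.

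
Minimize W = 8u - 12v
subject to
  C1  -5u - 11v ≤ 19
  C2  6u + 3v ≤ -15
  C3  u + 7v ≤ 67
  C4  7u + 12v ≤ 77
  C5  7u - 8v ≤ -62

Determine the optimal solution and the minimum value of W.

Feasible corners and W = 8u - 12v:
  (-145/4, 59/4) → W = -467
  (-278/39, 59/39) → W = -2932/39
  (-102/13, 139/13) → W = -2484/13
  (-102/23, 89/23) → W = -1884/23

The binding constraints are -5u - 11v = 19 and u + 7v = 67.
Solving simultaneously gives u = -145/4, v = 59/4.

u = -145/4, v = 59/4, minimum W = -467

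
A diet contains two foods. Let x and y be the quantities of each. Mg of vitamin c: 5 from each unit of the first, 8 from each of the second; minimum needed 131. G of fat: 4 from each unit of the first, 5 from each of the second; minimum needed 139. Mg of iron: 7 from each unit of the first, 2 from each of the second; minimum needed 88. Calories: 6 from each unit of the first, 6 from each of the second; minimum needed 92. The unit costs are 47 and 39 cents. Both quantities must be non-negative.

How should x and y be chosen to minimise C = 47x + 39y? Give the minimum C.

x = 6, y = 23, minimum C = 1179

Vertices and C = 47x + 39y:
  (0, 44) → C = 1716
  (139/4, 0) → C = 6533/4
  (6, 23) → C = 1179
The feasible region is unbounded (it extends along (0, 1), (1, 0)), but C strictly increases along every unbounded feasible direction, so there is no improving ray and the minimum is attained at a vertex.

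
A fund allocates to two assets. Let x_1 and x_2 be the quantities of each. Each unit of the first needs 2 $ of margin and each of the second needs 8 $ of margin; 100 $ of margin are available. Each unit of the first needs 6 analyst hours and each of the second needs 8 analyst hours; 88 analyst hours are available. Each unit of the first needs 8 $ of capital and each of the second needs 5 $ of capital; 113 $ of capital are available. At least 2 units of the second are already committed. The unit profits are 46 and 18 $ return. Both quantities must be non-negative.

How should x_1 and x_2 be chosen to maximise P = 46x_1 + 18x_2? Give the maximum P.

x_1 = 12, x_2 = 2, maximum P = 588

Feasible corners and P = 46x_1 + 18x_2:
  (0, 11) → P = 198
  (0, 2) → P = 36
  (12, 2) → P = 588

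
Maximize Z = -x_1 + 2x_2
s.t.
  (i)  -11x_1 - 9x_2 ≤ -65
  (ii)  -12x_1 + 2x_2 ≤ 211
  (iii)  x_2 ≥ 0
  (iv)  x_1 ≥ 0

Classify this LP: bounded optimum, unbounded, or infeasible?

unbounded

From the feasible point (65/11, 0), moving in the direction (2, 12) keeps every constraint satisfied while Z increases without bound.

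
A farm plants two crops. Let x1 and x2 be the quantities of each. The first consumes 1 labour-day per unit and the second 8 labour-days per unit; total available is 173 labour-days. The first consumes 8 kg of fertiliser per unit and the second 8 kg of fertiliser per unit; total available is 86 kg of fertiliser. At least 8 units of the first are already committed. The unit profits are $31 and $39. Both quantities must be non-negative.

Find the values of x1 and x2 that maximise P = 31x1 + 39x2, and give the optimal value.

Extreme points and P = 31x1 + 39x2:
  (43/4, 0) → P = 1333/4
  (8, 0) → P = 248
  (8, 11/4) → P = 1421/4

The optimum lies where 8x1 + 8x2 = 86 and x1 = 8.
Solving simultaneously gives x1 = 8, x2 = 11/4.

x1 = 8, x2 = 11/4, maximum P = 1421/4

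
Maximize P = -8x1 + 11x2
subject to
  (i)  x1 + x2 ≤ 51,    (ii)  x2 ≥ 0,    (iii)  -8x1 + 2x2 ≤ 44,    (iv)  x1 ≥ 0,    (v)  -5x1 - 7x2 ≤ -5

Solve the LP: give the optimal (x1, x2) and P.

Feasible corners and P = -8x1 + 11x2:
  (51, 0) → P = -408
  (29/5, 226/5) → P = 2254/5
  (1, 0) → P = -8
  (0, 22) → P = 242
  (0, 5/7) → P = 55/7

At the optimal vertex, x1 + x2 = 51 and -8x1 + 2x2 = 44.
Solving simultaneously gives x1 = 29/5, x2 = 226/5.

x1 = 29/5, x2 = 226/5, maximum P = 2254/5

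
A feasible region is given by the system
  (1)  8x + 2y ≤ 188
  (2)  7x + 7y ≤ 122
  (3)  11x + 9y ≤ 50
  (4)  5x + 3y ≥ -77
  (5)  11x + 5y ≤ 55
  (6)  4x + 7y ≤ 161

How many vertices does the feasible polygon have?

The feasible vertices (each the meet of two boundaries and inside every other half-plane) are:
  (359/7, -778/7)
  (415/9, -814/9)
  (245/44, -5/4)
  (-1099/41, 1571/41)
  (-1022/23, 1113/23)

5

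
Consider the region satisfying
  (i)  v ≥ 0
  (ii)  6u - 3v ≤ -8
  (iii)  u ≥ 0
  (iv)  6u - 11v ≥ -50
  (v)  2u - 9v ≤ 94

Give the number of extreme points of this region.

3

The feasible vertices (each the meet of two boundaries and inside every other half-plane) are:
  (0, 8/3)
  (31/24, 21/4)
  (0, 50/11)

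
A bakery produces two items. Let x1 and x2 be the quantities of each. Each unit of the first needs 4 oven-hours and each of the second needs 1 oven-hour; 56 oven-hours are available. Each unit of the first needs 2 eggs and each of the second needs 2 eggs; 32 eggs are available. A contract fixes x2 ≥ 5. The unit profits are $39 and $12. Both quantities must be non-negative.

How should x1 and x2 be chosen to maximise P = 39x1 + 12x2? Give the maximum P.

x1 = 11, x2 = 5, maximum P = 489

Extreme points and P = 39x1 + 12x2:
  (0, 16) → P = 192
  (0, 5) → P = 60
  (11, 5) → P = 489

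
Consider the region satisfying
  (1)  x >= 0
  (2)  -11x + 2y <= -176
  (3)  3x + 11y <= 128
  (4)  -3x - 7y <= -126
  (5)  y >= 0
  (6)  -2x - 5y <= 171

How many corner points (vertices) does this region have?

The feasible vertices (each the meet of two boundaries and inside every other half-plane) are:
  (245/6, 1/2)
  (128/3, 0)
  (42, 0)

3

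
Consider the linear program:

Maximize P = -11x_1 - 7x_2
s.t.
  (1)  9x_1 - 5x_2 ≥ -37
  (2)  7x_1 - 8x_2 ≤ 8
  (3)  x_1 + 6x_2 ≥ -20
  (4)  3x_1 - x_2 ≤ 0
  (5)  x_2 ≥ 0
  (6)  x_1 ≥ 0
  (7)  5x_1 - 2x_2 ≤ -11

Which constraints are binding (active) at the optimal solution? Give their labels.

Corner points and P = -11x_1 - 7x_2:
  (0, 37/5) → P = -259/5
  (19/7, 86/7) → P = -811/7
  (0, 11/2) → P = -77/2

The maximum is at (0, 11/2). Substituting into each constraint, equality holds for (6) and (7); the remaining constraints have slack.

(6) and (7)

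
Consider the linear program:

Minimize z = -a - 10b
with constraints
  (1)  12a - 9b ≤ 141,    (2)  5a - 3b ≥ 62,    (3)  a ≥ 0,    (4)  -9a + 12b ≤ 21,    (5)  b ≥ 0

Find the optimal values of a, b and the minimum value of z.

Vertices and z = -a - 10b:
  (15, 13/3) → z = -175/3
  (209/7, 169/7) → z = -1899/7
  (269/11, 221/11) → z = -2479/11

The binding constraints are 12a - 9b = 141 and -9a + 12b = 21.
Solving simultaneously gives a = 209/7, b = 169/7.

a = 209/7, b = 169/7, minimum z = -1899/7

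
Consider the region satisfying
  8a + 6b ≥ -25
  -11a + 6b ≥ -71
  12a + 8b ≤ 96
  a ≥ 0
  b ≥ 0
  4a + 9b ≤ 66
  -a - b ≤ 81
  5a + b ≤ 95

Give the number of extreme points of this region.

Intersecting each pair of boundary lines and keeping only the points that satisfy every inequality leaves:
  (143/20, 51/40)
  (71/11, 0)
  (84/19, 102/19)
  (0, 0)
  (0, 22/3)

5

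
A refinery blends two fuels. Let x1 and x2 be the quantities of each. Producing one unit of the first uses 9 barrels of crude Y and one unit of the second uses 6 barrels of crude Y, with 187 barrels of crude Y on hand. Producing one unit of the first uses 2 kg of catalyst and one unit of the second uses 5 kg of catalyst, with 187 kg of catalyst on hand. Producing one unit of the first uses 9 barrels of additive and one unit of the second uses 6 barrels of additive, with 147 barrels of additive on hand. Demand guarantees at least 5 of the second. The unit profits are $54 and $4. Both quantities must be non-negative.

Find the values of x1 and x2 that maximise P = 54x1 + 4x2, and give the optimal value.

x1 = 13, x2 = 5, maximum P = 722

Vertices and P = 54x1 + 4x2:
  (0, 49/2) → P = 98
  (0, 5) → P = 20
  (13, 5) → P = 722

The optimum lies where 9x1 + 6x2 = 147 and x2 = 5.
Solving simultaneously gives x1 = 13, x2 = 5.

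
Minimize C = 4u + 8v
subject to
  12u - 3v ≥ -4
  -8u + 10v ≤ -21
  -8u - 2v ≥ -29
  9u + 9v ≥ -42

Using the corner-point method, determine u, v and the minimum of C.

u = 115/18, v = -199/18, minimum C = -566/9

Corner points and C = 4u + 8v:
  (-103/96, -71/24) → C = -671/24
  (-6/5, -52/15) → C = -488/15
  (83/24, 2/3) → C = 115/6
  (115/18, -199/18) → C = -566/9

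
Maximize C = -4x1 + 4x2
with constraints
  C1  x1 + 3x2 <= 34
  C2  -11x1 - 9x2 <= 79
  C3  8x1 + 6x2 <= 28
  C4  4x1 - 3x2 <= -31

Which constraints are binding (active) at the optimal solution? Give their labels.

Vertices and C = -4x1 + 4x2:
  (-181/8, 151/8) → C = 166
  (-20/3, 122/9) → C = 728/9
  (-172/23, 25/69) → C = 2164/69
  (-17/8, 15/2) → C = 77/2

The maximum is at (-181/8, 151/8). Substituting into each constraint, equality holds for C1 and C2; the remaining constraints have slack.

C1 and C2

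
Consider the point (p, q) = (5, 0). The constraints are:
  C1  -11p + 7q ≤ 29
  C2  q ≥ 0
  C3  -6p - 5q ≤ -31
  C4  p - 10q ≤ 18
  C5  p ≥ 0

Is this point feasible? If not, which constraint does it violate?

Constraint C3: -6p - 5q = -30, which is not ≤ -31. All other constraints are satisfied.

not feasible — violates C3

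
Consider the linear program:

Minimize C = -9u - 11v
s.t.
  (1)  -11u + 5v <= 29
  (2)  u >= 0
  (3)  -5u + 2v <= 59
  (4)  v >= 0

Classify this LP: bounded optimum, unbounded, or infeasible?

From the feasible point (0, 29/5), moving in the direction (5, 11) keeps every constraint satisfied while C decreases without bound.

unbounded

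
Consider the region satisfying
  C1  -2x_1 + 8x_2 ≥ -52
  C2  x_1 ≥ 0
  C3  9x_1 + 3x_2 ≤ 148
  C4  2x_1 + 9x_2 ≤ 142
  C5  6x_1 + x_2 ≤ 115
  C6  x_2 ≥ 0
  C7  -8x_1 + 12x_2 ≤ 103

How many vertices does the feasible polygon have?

Intersecting each pair of boundary lines and keeping only the points that satisfy every inequality leaves:
  (0, 0)
  (0, 103/12)
  (302/25, 982/75)
  (148/9, 0)
  (259/32, 671/48)

5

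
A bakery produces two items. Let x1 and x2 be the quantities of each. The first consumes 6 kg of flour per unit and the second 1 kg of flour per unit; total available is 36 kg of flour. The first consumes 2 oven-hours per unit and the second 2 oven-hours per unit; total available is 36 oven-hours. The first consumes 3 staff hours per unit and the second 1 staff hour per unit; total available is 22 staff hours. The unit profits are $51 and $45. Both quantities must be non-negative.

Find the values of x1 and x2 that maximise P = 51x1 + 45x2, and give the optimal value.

x1 = 2, x2 = 16, maximum P = 822

Feasible corners and P = 51x1 + 45x2:
  (0, 0) → P = 0
  (0, 18) → P = 810
  (6, 0) → P = 306
  (14/3, 8) → P = 598
  (2, 16) → P = 822

At the optimal vertex, 2x1 + 2x2 = 36 and 3x1 + x2 = 22.
Solving simultaneously gives x1 = 2, x2 = 16.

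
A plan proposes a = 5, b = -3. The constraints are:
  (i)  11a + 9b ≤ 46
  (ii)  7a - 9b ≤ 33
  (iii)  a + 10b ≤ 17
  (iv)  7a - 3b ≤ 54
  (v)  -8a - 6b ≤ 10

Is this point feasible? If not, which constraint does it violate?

Constraint (ii): 7a - 9b = 62, which is not ≤ 33. All other constraints are satisfied.

not feasible — violates (ii)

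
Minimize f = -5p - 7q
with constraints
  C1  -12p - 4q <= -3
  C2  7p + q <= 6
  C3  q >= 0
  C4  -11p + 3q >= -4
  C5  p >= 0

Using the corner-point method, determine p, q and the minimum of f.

p = 0, q = 6, minimum f = -42

Corner points and f = -5p - 7q:
  (1/4, 0) → f = -5/4
  (0, 3/4) → f = -21/4
  (11/16, 19/16) → f = -47/4
  (0, 6) → f = -42
  (4/11, 0) → f = -20/11

The optimum lies where 7p + q = 6 and p = 0.
Solving simultaneously gives p = 0, q = 6.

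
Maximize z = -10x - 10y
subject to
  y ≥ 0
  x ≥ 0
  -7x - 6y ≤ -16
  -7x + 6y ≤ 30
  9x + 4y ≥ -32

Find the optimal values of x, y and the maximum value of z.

Extreme points and z = -10x - 10y:
  (16/7, 0) → z = -160/7
  (0, 8/3) → z = -80/3
  (0, 5) → z = -50
The feasible region is unbounded (it extends along (6, 7), (1, 0)), but z strictly decreases along every unbounded feasible direction, so there is no improving ray and the maximum is attained at a vertex.

The binding constraints are y = 0 and -7x - 6y = -16.
Solving simultaneously gives x = 16/7, y = 0.

x = 16/7, y = 0, maximum z = -160/7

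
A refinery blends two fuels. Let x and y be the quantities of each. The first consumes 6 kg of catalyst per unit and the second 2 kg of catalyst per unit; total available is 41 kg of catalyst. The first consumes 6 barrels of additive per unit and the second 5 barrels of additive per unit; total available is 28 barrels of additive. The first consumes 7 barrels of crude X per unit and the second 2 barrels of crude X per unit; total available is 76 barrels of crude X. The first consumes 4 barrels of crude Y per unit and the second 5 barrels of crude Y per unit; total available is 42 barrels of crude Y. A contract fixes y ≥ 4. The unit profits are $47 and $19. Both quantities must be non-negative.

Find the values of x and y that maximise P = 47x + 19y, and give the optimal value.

Vertices and P = 47x + 19y:
  (0, 28/5) → P = 532/5
  (0, 4) → P = 76
  (4/3, 4) → P = 416/3

At the optimal vertex, 6x + 5y = 28 and y = 4.
Solving simultaneously gives x = 4/3, y = 4.

x = 4/3, y = 4, maximum P = 416/3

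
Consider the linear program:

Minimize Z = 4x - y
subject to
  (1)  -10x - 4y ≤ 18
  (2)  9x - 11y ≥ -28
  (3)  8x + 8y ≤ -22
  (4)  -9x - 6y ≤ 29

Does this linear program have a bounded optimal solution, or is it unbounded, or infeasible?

Corner points and Z = 4x - y:
  (-7/6, -19/12) → Z = -37/12
  (1/3, -16/3) → Z = 20/3
The feasible region has finitely many vertices and no improving ray; the minimum is -37/12 at (-7/6, -19/12).

bounded optimum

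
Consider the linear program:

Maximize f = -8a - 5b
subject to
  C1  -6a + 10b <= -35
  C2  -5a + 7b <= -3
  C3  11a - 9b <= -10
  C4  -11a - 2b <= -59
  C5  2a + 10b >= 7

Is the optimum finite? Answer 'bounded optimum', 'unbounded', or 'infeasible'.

infeasible

The boundaries -6a + 10b = -35 and -11a - 2b = -59 meet at (330/61, -31/122), but that point violates 11a - 9b ≤ -10. Every candidate vertex is excluded by some other constraint, so the feasible region is empty.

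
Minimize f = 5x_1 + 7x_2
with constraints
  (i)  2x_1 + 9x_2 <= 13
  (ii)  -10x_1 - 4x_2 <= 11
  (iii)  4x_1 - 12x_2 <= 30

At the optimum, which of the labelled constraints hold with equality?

(ii) and (iii)

Feasible corners and f = 5x_1 + 7x_2:
  (-151/82, 76/41) → f = 309/82
  (71/10, -2/15) → f = 1037/30
  (-3/34, -43/17) → f = -617/34

The minimum is at (-3/34, -43/17). Substituting into each constraint, equality holds for (ii) and (iii); the remaining constraints have slack.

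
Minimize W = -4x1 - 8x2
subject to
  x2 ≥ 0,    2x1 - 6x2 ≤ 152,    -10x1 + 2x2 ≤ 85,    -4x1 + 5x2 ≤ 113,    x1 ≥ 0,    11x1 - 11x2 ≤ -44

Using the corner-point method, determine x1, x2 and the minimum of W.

Extreme points and W = -4x1 - 8x2:
  (0, 113/5) → W = -904/5
  (93, 97) → W = -1148
  (0, 4) → W = -32

The binding constraints are -4x1 + 5x2 = 113 and 11x1 - 11x2 = -44.
Solving simultaneously gives x1 = 93, x2 = 97.

x1 = 93, x2 = 97, minimum W = -1148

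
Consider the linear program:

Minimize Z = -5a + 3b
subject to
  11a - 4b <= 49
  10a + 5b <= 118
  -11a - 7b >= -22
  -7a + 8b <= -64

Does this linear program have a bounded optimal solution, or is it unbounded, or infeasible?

unbounded

From the feasible point (34/15, -361/60), moving in the direction (-4, -11) keeps every constraint satisfied while Z decreases without bound.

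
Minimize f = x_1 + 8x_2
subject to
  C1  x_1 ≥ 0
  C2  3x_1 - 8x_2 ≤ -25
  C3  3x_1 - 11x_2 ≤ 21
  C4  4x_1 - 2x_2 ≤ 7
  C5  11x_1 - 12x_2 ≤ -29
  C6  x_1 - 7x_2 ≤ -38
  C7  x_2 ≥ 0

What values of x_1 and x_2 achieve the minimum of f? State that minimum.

x_1 = 0, x_2 = 38/7, minimum f = 304/7

Feasible corners and f = x_1 + 8x_2:
  (0, 38/7) → f = 304/7
  (71/13, 193/26) → f = 843/13
  (253/65, 389/65) → f = 673/13
The feasible region is unbounded (it extends along (0, 1), (1, 2)), but f strictly increases along every unbounded feasible direction, so there is no improving ray and the minimum is attained at a vertex.

The optimum lies where x_1 = 0 and x_1 - 7x_2 = -38.
Solving simultaneously gives x_1 = 0, x_2 = 38/7.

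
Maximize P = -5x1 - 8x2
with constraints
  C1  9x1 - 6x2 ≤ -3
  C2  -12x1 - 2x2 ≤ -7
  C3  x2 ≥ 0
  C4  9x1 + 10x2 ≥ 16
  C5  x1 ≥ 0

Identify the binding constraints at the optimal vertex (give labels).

Feasible corners and P = -5x1 - 8x2:
  (11/24, 19/16) → P = -283/24
  (19/51, 43/34) → P = -611/51
  (0, 7/2) → P = -28
The feasible region is unbounded (it extends along (0, 1), (2, 3)), but P strictly decreases along every unbounded feasible direction, so there is no improving ray and the maximum is attained at a vertex.

The maximum is at (11/24, 19/16). Substituting into each constraint, equality holds for C1 and C4; the remaining constraints have slack.

C1 and C4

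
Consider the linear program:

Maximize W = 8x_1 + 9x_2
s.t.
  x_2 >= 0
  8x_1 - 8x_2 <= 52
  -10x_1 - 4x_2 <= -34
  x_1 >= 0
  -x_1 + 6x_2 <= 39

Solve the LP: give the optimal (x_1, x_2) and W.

x_1 = 78/5, x_2 = 91/10, maximum W = 2067/10

Corner points and W = 8x_1 + 9x_2:
  (13/2, 0) → W = 52
  (17/5, 0) → W = 136/5
  (78/5, 91/10) → W = 2067/10
  (3/4, 53/8) → W = 525/8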